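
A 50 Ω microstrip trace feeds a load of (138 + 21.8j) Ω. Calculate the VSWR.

VSWR ≈ 2.84

Γ = (Z_L − Z_0)/(Z_L + Z_0) = (88 + j21.8)/(188 + j21.8)
|Γ| = 90.7/189 = 0.479
VSWR = (1 + |Γ|)/(1 − |Γ|) = 1.48/0.521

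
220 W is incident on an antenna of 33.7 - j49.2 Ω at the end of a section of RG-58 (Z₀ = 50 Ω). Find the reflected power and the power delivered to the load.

|Γ| = |(-16.3 − j49.2)/(83.7 − j49.2)| = 0.534
|Γ|² = 0.285
P_refl = |Γ|²·P_inc = 62.7 W, P_del = (1 − |Γ|²)·P_inc = 157 W

P_reflected ≈ 62.7 W; P_delivered ≈ 157 W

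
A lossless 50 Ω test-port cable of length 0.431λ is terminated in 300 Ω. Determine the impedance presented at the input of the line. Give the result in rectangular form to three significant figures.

βl = 2π × 0.431 = 155°
tan(βl) = tan(155°) = -0.463
Z_in = Z_0·(Z_L + jZ_0·tanβl)/(Z_0 + jZ_L·tanβl)
     = 50·(300 − j23.1)/(50 − j139)

Z_in ≈ 41.8 + j93 Ω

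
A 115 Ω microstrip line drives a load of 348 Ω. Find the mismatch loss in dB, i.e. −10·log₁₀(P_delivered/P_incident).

Γ = (348 − 115)/(348 + 115) = 0.503
|Γ|² = 0.253, so P_del/P_inc = 1 − |Γ|² = 0.747
ML = −10·log₁₀(1 − |Γ|²)

mismatch loss ≈ 1.27 dB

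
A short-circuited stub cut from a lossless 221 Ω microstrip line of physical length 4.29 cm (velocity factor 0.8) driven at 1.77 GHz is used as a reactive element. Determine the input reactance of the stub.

λ = v/f = 0.8·c / 1.77 GHz = 0.136 m
βl = 2π·l/λ = 2π × 0.316 = 114°
tan(βl) = -2.26
For a short-circuited stub, Z_in = jZ_0·tan(βl)

X_in ≈ -499 Ω (capacitive)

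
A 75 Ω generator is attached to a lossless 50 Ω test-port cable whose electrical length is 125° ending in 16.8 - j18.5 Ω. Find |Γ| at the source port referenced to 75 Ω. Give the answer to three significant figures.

|Γ| ≈ 0.418

tan(βl) = -1.43
Z_in = Z_0·(Z_L + jZ_0·tanβl)/(Z_0 + jZ_L·tanβl) = 113 − j75.9 Ω
Γ_s = (Z_in − Z_s)/(Z_in + Z_s) = (37.8 − j75.9)/(188 − j75.9), |Γ_s| = 0.418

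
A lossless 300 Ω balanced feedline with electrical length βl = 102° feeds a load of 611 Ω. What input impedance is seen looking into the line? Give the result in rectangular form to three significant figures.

Z_in ≈ 152 + j47.9 Ω

tan(βl) = tan(102°) = -4.7
Z_in = Z_0·(Z_L + jZ_0·tanβl)/(Z_0 + jZ_L·tanβl)
     = 300·(611 − j1410)/(300 − j2870)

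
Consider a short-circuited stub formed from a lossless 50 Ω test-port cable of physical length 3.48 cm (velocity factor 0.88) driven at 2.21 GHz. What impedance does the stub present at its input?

Z_in ≈ −j188 Ω

λ = v/f = 0.88·c / 2.21 GHz = 0.119 m
βl = 2π·l/λ = 2π × 0.291 = 105°
tan(βl) = -3.77
For a short-circuited stub, Z_in = jZ_0·tan(βl)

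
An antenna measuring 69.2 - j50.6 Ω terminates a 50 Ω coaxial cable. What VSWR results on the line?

Γ = (Z_L − Z_0)/(Z_L + Z_0) = (19.2 − j50.6)/(119.2 − j50.6)
|Γ| = 54.1/129 = 0.418
VSWR = (1 + |Γ|)/(1 − |Γ|) = 1.42/0.582

VSWR ≈ 2.44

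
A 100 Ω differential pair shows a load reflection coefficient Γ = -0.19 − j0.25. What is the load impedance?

Z_L ≈ 61 − j33.8 Ω

Z_L = Z_0·(1 + Γ)/(1 − Γ) = 100·(0.81 − j0.25)/(1.19 + j0.25)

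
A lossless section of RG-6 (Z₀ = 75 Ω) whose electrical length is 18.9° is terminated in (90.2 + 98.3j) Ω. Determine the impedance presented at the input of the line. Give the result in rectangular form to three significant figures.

tan(βl) = tan(18.9°) = 0.342
Z_in = Z_0·(Z_L + jZ_0·tanβl)/(Z_0 + jZ_L·tanβl)
     = 75·(90.2 + j124)/(41.3 + j30.9)

Z_in ≈ 213 + j65.9 Ω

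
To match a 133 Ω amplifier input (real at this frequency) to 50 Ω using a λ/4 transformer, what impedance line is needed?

Z_qwt = √(Z_0·R_L) = √(50 × 133) = √6650

Z_qwt ≈ 81.5 Ω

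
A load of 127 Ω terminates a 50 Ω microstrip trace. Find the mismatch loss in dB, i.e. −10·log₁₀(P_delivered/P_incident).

Γ = (127 − 50)/(127 + 50) = 0.435
|Γ|² = 0.189, so P_del/P_inc = 1 − |Γ|² = 0.811
ML = −10·log₁₀(1 − |Γ|²)

mismatch loss ≈ 0.911 dB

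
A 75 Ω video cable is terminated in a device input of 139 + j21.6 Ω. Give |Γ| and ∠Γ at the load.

Γ ≈ 0.314 ∠ 12.9°

Γ = (Z_L − Z_0)/(Z_L + Z_0) = (64 + j21.6)/(214 + j21.6)
|Γ| = 67.5/215 = 0.314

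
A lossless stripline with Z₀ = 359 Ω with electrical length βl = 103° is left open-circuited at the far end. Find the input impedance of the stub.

tan(βl) = -4.33
For an open-circuited stub, Z_in = −jZ_0·cot(βl) = −jZ_0/tan(βl)

Z_in ≈ +j82.9 Ω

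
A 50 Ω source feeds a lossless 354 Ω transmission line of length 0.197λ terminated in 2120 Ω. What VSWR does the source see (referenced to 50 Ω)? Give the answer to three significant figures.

βl = 2π × 0.197 = 70.9°
tan(βl) = 2.89
Z_in = Z_0·(Z_L + jZ_0·tanβl)/(Z_0 + jZ_L·tanβl) = 66 − j119 Ω
Γ_s = (Z_in − Z_s)/(Z_in + Z_s) = (16 − j119)/(116 − j119), |Γ_s| = 0.722
VSWR = (1 + |Γ_s|)/(1 − |Γ_s|)

VSWR ≈ 6.18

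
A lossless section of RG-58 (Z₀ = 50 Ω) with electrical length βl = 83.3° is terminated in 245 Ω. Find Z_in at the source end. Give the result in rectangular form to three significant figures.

tan(βl) = tan(83.3°) = 8.51
Z_in = Z_0·(Z_L + jZ_0·tanβl)/(Z_0 + jZ_L·tanβl)
     = 50·(245 + j426)/(50 + j2090)

Z_in ≈ 10.3 − j5.63 Ω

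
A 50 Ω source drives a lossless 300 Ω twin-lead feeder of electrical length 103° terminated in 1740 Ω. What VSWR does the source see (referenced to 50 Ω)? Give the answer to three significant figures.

VSWR ≈ 3.37

tan(βl) = -4.33
Z_in = Z_0·(Z_L + jZ_0·tanβl)/(Z_0 + jZ_L·tanβl) = 54.4 + j67.1 Ω
Γ_s = (Z_in − Z_s)/(Z_in + Z_s) = (4.39 + j67.1)/(104 + j67.1), |Γ_s| = 0.542
VSWR = (1 + |Γ_s|)/(1 − |Γ_s|)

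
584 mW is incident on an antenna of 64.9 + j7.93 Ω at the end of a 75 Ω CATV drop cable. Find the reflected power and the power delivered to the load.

P_reflected ≈ 4.9 mW; P_delivered ≈ 579 mW

|Γ| = |(-10.1 + j7.93)/(139.9 + j7.93)| = 0.0916
|Γ|² = 0.0084
P_refl = |Γ|²·P_inc = 4.9 mW, P_del = (1 − |Γ|²)·P_inc = 579 mW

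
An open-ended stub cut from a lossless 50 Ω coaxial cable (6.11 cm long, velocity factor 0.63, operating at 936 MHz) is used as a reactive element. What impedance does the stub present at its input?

Z_in ≈ +j17.2 Ω

λ = v/f = 0.63·c / 936 MHz = 0.202 m
βl = 2π·l/λ = 2π × 0.303 = 109°
tan(βl) = -2.92
For an open-ended stub, Z_in = −jZ_0·cot(βl) = −jZ_0/tan(βl)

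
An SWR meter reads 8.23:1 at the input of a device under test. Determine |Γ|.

|Γ| = (S − 1)/(S + 1) = (8.23 − 1)/(8.23 + 1) = 7.23/9.23

|Γ| ≈ 0.783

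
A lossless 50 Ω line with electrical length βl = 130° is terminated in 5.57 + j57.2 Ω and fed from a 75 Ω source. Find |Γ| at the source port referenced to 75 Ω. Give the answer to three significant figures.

|Γ| ≈ 0.938

tan(βl) = -1.19
Z_in = Z_0·(Z_L + jZ_0·tanβl)/(Z_0 + jZ_L·tanβl) = 2.41 − j0.875 Ω
Γ_s = (Z_in − Z_s)/(Z_in + Z_s) = (-72.6 − j0.875)/(77.4 − j0.875), |Γ_s| = 0.938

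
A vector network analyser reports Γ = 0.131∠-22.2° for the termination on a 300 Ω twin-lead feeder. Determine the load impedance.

Z_L = Z_0·(1 + Γ)/(1 − Γ) = 300·(1.12 − j0.0495)/(0.879 + j0.0495)

Z_L ≈ 381 − j38.3 Ω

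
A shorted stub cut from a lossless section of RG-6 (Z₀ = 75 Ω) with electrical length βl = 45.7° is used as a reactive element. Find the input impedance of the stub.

Z_in ≈ +j76.9 Ω

tan(βl) = 1.02
For a shorted stub, Z_in = jZ_0·tan(βl)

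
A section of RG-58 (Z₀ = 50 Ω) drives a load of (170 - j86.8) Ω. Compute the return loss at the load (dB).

Γ = (120 − j86.8)/(220 − j86.8), |Γ| = 0.626
RL = −20·log₁₀|Γ| = −20·log₁₀(0.626)

RL ≈ 4.07 dB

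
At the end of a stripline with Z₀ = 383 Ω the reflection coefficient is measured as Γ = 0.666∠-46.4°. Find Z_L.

Z_L = Z_0·(1 + Γ)/(1 − Γ) = 383·(1.46 − j0.482)/(0.541 + j0.482)

Z_L ≈ 406 − j704 Ω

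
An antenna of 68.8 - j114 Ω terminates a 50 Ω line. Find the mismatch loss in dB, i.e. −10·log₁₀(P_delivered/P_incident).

mismatch loss ≈ 2.95 dB

Γ = (18.8 − j114)/(118.8 − j114), |Γ| = 0.702
|Γ|² = 0.492, so P_del/P_inc = 1 − |Γ|² = 0.508
ML = −10·log₁₀(1 − |Γ|²)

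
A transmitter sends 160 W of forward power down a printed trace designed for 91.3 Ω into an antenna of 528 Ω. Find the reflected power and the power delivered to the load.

P_reflected ≈ 79.6 W; P_delivered ≈ 80.4 W

Γ = (528 − 91.3)/(528 + 91.3) = 0.705
|Γ|² = 0.497
P_refl = |Γ|²·P_inc = 79.6 W, P_del = (1 − |Γ|²)·P_inc = 80.4 W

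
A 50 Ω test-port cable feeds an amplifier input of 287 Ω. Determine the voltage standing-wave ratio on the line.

Γ = (287 − 50)/(287 + 50) = 0.703
VSWR = (1 + 0.703)/(1 − 0.703)

VSWR ≈ 5.74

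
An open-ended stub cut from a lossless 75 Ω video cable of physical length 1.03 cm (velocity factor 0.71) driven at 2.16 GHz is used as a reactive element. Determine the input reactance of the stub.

X_in ≈ -97.4 Ω (capacitive)

λ = v/f = 0.71·c / 2.16 GHz = 0.0986 m
βl = 2π·l/λ = 2π × 0.104 = 37.6°
tan(βl) = 0.77
For an open-ended stub, Z_in = −jZ_0·cot(βl) = −jZ_0/tan(βl)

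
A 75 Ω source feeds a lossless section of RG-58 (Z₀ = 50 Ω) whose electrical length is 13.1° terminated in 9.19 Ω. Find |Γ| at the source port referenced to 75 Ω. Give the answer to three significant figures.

|Γ| ≈ 0.776

tan(βl) = 0.233
Z_in = Z_0·(Z_L + jZ_0·tanβl)/(Z_0 + jZ_L·tanβl) = 9.67 + j11.2 Ω
Γ_s = (Z_in − Z_s)/(Z_in + Z_s) = (-65.3 + j11.2)/(84.7 + j11.2), |Γ_s| = 0.776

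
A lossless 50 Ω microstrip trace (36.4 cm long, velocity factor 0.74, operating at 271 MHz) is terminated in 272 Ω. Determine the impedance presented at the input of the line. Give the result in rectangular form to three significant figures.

λ = v/f = 0.74·c / 271 MHz = 0.819 m
βl = 2π·l/λ = 2π × 0.444 = 160°
tan(βl) = tan(160°) = -0.365
Z_in = Z_0·(Z_L + jZ_0·tanβl)/(Z_0 + jZ_L·tanβl)
     = 50·(272 − j18.2)/(50 − j99.2)

Z_in ≈ 62.4 + j106 Ω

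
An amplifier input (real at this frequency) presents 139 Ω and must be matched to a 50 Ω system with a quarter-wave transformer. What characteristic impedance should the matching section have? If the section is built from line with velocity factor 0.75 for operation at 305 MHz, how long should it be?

Z_qwt ≈ 83.4 Ω; length ≈ 18.4 cm

Z_qwt = √(Z_0·R_L) = √(50 × 139) = √6950
λ = 0.75·c/f = 0.738 m, so l = λ/4 = 0.184 m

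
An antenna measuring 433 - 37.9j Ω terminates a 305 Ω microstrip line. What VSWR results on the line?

Γ = (Z_L − Z_0)/(Z_L + Z_0) = (128 − j37.9)/(738 − j37.9)
|Γ| = 133/739 = 0.181
VSWR = (1 + |Γ|)/(1 − |Γ|) = 1.18/0.819

VSWR ≈ 1.44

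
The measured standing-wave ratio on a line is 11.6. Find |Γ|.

|Γ| ≈ 0.841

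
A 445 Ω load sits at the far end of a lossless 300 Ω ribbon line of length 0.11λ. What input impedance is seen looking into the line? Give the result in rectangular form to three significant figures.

βl = 2π × 0.11 = 39.6°
tan(βl) = tan(39.6°) = 0.827
Z_in = Z_0·(Z_L + jZ_0·tanβl)/(Z_0 + jZ_L·tanβl)
     = 300·(445 + j248)/(300 + j368)

Z_in ≈ 299 − j119 Ω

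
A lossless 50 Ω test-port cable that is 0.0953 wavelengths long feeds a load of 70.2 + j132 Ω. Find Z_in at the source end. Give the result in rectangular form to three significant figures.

Z_in ≈ 65.9 − j128 Ω

βl = 2π × 0.0953 = 34.3°
tan(βl) = tan(34.3°) = 0.682
Z_in = Z_0·(Z_L + jZ_0·tanβl)/(Z_0 + jZ_L·tanβl)
     = 50·(70.2 + j166)/(-40.1 + j47.9)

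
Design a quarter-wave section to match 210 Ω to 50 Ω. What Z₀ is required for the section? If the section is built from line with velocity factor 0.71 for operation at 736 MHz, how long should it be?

Z_qwt ≈ 102 Ω; length ≈ 7.24 cm

Z_qwt = √(Z_0·R_L) = √(50 × 210) = √10500
λ = 0.71·c/f = 0.289 m, so l = λ/4 = 0.0724 m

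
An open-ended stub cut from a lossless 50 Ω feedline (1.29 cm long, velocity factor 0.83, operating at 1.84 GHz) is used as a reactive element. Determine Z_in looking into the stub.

Z_in ≈ −j73.3 Ω

λ = v/f = 0.83·c / 1.84 GHz = 0.135 m
βl = 2π·l/λ = 2π × 0.0953 = 34.3°
tan(βl) = 0.683
For an open-ended stub, Z_in = −jZ_0·cot(βl) = −jZ_0/tan(βl)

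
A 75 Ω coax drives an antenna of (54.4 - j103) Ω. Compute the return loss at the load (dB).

RL ≈ 3.94 dB

Γ = (-20.6 − j103)/(129.4 − j103), |Γ| = 0.635
RL = −20·log₁₀|Γ| = −20·log₁₀(0.635)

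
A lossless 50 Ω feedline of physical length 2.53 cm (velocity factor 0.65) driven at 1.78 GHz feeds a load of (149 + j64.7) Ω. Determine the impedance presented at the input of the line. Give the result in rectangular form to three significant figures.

λ = v/f = 0.65·c / 1.78 GHz = 0.11 m
βl = 2π·l/λ = 2π × 0.231 = 83.1°
tan(βl) = tan(83.1°) = 8.31
Z_in = Z_0·(Z_L + jZ_0·tanβl)/(Z_0 + jZ_L·tanβl)
     = 50·(149 + j480)/(-488 + j1240)

Z_in ≈ 14.7 − j11.8 Ω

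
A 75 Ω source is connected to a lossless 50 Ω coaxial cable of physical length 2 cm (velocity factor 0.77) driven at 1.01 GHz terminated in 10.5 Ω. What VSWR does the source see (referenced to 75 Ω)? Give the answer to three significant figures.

λ = v/f = 0.77·c / 1.01 GHz = 0.229 m
βl = 2π·l/λ = 2π × 0.0874 = 31.5°
tan(βl) = 0.612
Z_in = Z_0·(Z_L + jZ_0·tanβl)/(Z_0 + jZ_L·tanβl) = 14.2 + j28.8 Ω
Γ_s = (Z_in − Z_s)/(Z_in + Z_s) = (-60.8 + j28.8)/(89.2 + j28.8), |Γ_s| = 0.718
VSWR = (1 + |Γ_s|)/(1 − |Γ_s|)

VSWR ≈ 6.08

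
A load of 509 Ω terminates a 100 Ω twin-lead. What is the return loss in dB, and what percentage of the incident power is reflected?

RL ≈ 3.46 dB; 45.1% of incident power reflected

Γ = (509 − 100)/(509 + 100) = 0.672
RL = −20·log₁₀(0.672) = 3.46 dB
P_refl/P_inc = |Γ|² = 0.451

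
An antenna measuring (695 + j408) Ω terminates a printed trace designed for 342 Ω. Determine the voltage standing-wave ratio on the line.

VSWR ≈ 2.88

Γ = (Z_L − Z_0)/(Z_L + Z_0) = (353 + j408)/(1037 + j408)
|Γ| = 540/1110 = 0.484
VSWR = (1 + |Γ|)/(1 − |Γ|) = 1.48/0.516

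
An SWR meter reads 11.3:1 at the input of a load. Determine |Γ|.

|Γ| ≈ 0.837

|Γ| = (S − 1)/(S + 1) = (11.3 − 1)/(11.3 + 1) = 10.3/12.3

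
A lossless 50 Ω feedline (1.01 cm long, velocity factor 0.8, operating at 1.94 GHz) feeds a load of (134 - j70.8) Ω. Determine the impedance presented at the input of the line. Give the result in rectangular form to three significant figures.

λ = v/f = 0.8·c / 1.94 GHz = 0.124 m
βl = 2π·l/λ = 2π × 0.0816 = 29.4°
tan(βl) = tan(29.4°) = 0.563
Z_in = Z_0·(Z_L + jZ_0·tanβl)/(Z_0 + jZ_L·tanβl)
     = 50·(134 − j42.6)/(89.9 + j75.5)

Z_in ≈ 32 − j50.6 Ω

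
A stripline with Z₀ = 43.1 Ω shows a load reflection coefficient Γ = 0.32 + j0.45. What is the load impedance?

Z_L ≈ 45.1 + j58.3 Ω

Z_L = Z_0·(1 + Γ)/(1 − Γ) = 43.1·(1.32 + j0.45)/(0.68 − j0.45)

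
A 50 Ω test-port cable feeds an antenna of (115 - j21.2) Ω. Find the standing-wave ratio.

VSWR ≈ 2.4

Γ = (Z_L − Z_0)/(Z_L + Z_0) = (65 − j21.2)/(165 − j21.2)
|Γ| = 68.4/166 = 0.411
VSWR = (1 + |Γ|)/(1 − |Γ|) = 1.41/0.589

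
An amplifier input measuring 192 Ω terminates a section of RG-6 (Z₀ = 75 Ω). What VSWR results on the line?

VSWR ≈ 2.56

Γ = (192 − 75)/(192 + 75) = 0.438
VSWR = (1 + 0.438)/(1 − 0.438)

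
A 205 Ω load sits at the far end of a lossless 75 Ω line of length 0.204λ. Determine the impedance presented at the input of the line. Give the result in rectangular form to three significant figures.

βl = 2π × 0.204 = 73.4°
tan(βl) = tan(73.4°) = 3.36
Z_in = Z_0·(Z_L + jZ_0·tanβl)/(Z_0 + jZ_L·tanβl)
     = 75·(205 + j252)/(75 + j689)

Z_in ≈ 29.5 − j19.1 Ω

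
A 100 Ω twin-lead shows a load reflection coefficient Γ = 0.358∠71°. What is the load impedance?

Z_L = Z_0·(1 + Γ)/(1 − Γ) = 100·(1.12 + j0.338)/(0.883 − j0.338)

Z_L ≈ 97.4 + j75.6 Ω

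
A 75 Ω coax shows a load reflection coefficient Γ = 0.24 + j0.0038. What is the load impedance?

Z_L ≈ 122 + j0.987 Ω

Z_L = Z_0·(1 + Γ)/(1 − Γ) = 75·(1.24 + j0.0038)/(0.76 − j0.0038)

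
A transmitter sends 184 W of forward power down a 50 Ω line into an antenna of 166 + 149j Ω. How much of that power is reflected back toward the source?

P_reflected ≈ 95.3 W

|Γ| = |(116 + j149)/(216 + j149)| = 0.72
|Γ|² = 0.518
P_refl = |Γ|²·P_inc = 95.3 W, P_del = (1 − |Γ|²)·P_inc = 88.7 W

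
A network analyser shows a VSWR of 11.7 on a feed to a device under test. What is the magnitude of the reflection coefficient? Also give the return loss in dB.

|Γ| ≈ 0.843; return loss ≈ 1.49 dB

|Γ| = (S − 1)/(S + 1) = (11.7 − 1)/(11.7 + 1) = 10.7/12.7
RL = −20·log₁₀|Γ| = −20·log₁₀(0.843)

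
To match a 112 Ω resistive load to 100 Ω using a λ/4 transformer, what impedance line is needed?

Z_qwt = √(Z_0·R_L) = √(100 × 112) = √11200

Z_qwt ≈ 106 Ω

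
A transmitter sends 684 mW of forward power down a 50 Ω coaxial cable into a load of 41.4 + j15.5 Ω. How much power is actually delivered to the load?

P_delivered ≈ 659 mW

|Γ| = |(-8.6 + j15.5)/(91.4 + j15.5)| = 0.191
|Γ|² = 0.0366
P_refl = |Γ|²·P_inc = 25 mW, P_del = (1 − |Γ|²)·P_inc = 659 mW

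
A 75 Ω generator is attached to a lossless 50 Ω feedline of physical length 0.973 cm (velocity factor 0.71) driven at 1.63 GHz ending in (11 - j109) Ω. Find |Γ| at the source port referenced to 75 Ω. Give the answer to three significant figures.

λ = v/f = 0.71·c / 1.63 GHz = 0.131 m
βl = 2π·l/λ = 2π × 0.0745 = 26.8°
tan(βl) = 0.505
Z_in = Z_0·(Z_L + jZ_0·tanβl)/(Z_0 + jZ_L·tanβl) = 3.12 − j40 Ω
Γ_s = (Z_in − Z_s)/(Z_in + Z_s) = (-71.9 − j40)/(78.1 − j40), |Γ_s| = 0.937

|Γ| ≈ 0.937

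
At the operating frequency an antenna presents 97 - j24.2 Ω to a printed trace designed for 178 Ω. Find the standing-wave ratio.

Γ = (Z_L − Z_0)/(Z_L + Z_0) = (-81 − j24.2)/(275 − j24.2)
|Γ| = 84.5/276 = 0.306
VSWR = (1 + |Γ|)/(1 − |Γ|) = 1.31/0.694

VSWR ≈ 1.88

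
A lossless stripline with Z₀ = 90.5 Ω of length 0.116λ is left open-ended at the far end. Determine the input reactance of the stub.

βl = 2π × 0.116 = 41.8°
tan(βl) = 0.893
For an open-ended stub, Z_in = −jZ_0·cot(βl) = −jZ_0/tan(βl)

X_in ≈ -101 Ω (capacitive)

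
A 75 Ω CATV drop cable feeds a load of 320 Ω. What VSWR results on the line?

VSWR ≈ 4.27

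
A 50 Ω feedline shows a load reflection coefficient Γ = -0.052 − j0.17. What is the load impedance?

Z_L = Z_0·(1 + Γ)/(1 − Γ) = 50·(0.948 − j0.17)/(1.05 + j0.17)

Z_L ≈ 42.6 − j15 Ω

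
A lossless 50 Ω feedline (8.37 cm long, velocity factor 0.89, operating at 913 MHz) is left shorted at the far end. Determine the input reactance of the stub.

λ = v/f = 0.89·c / 913 MHz = 0.292 m
βl = 2π·l/λ = 2π × 0.286 = 103°
tan(βl) = -4.32
For a shorted stub, Z_in = jZ_0·tan(βl)

X_in ≈ -216 Ω (capacitive)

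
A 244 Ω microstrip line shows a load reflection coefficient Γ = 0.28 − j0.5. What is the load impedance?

Z_L = Z_0·(1 + Γ)/(1 − Γ) = 244·(1.28 − j0.5)/(0.72 + j0.5)

Z_L ≈ 213 − j318 Ω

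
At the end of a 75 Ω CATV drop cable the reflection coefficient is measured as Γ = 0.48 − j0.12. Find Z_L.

Z_L = Z_0·(1 + Γ)/(1 − Γ) = 75·(1.48 − j0.12)/(0.52 + j0.12)

Z_L ≈ 199 − j63.2 Ω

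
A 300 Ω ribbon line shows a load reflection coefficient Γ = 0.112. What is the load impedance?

Z_L = Z_0·(1 + Γ)/(1 − Γ) = 300·(1.11)/(0.888)

Z_L ≈ 376 Ω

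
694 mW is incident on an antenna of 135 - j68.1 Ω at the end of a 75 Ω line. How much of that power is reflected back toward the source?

|Γ| = |(60 − j68.1)/(210 − j68.1)| = 0.411
|Γ|² = 0.169
P_refl = |Γ|²·P_inc = 117 mW, P_del = (1 − |Γ|²)·P_inc = 577 mW

P_reflected ≈ 117 mW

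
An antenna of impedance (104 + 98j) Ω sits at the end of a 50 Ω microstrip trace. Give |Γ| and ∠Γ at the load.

Γ = (Z_L − Z_0)/(Z_L + Z_0) = (54 + j98)/(154 + j98)
|Γ| = 112/183 = 0.613

Γ ≈ 0.613 ∠ 28.7°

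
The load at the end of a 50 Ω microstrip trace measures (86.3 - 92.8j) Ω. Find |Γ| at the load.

Γ = (Z_L − Z_0)/(Z_L + Z_0) = (36.3 − j92.8)/(136.3 − j92.8)
|Γ| = 99.6/165

|Γ| ≈ 0.604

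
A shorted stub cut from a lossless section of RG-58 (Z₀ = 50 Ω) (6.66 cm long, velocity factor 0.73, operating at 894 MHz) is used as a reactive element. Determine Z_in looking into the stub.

Z_in ≈ −j362 Ω

λ = v/f = 0.73·c / 894 MHz = 0.245 m
βl = 2π·l/λ = 2π × 0.272 = 97.9°
tan(βl) = -7.23
For a shorted stub, Z_in = jZ_0·tan(βl)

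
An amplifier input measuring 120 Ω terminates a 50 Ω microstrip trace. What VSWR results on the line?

VSWR ≈ 2.4

For a purely resistive load, VSWR = R_L/Z_0 or Z_0/R_L (whichever > 1) = 120/50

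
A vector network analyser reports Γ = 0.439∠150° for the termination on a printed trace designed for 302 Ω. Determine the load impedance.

Z_L = Z_0·(1 + Γ)/(1 − Γ) = 302·(0.62 + j0.219)/(1.38 − j0.219)

Z_L ≈ 125 + j67.9 Ω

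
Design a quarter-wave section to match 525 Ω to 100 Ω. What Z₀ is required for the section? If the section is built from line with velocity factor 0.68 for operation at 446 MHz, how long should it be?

Z_qwt ≈ 229 Ω; length ≈ 11.4 cm

Z_qwt = √(Z_0·R_L) = √(100 × 525) = √52500
λ = 0.68·c/f = 0.457 m, so l = λ/4 = 0.114 m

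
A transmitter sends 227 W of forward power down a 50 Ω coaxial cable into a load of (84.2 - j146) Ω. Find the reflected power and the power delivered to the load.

|Γ| = |(34.2 − j146)/(134.2 − j146)| = 0.756
|Γ|² = 0.572
P_refl = |Γ|²·P_inc = 130 W, P_del = (1 − |Γ|²)·P_inc = 97.2 W

P_reflected ≈ 130 W; P_delivered ≈ 97.2 W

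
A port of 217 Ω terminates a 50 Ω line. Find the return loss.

RL ≈ 4.08 dB

Γ = (217 − 50)/(217 + 50) = 0.625
RL = −20·log₁₀|Γ| = −20·log₁₀(0.625)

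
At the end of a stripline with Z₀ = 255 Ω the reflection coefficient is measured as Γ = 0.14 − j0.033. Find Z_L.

Z_L = Z_0·(1 + Γ)/(1 − Γ) = 255·(1.14 − j0.033)/(0.86 + j0.033)

Z_L ≈ 337 − j22.7 Ω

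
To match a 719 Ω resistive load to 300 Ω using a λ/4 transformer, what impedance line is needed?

Z_qwt ≈ 464 Ω

Z_qwt = √(Z_0·R_L) = √(300 × 719) = √215700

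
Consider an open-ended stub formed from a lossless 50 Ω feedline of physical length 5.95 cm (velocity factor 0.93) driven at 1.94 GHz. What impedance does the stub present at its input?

λ = v/f = 0.93·c / 1.94 GHz = 0.144 m
βl = 2π·l/λ = 2π × 0.414 = 149°
tan(βl) = -0.602
For an open-ended stub, Z_in = −jZ_0·cot(βl) = −jZ_0/tan(βl)

Z_in ≈ +j83 Ω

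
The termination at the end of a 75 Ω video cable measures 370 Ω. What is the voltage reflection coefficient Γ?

Γ = (Z_L − Z_0)/(Z_L + Z_0) = (370 − 75)/(370 + 75) = 295/445

Γ = 0.663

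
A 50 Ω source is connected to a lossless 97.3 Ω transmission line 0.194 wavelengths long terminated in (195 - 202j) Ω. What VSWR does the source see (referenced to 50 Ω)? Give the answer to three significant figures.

βl = 2π × 0.194 = 69.8°
tan(βl) = 2.72
Z_in = Z_0·(Z_L + jZ_0·tanβl)/(Z_0 + jZ_L·tanβl) = 22.2 − j8.71 Ω
Γ_s = (Z_in − Z_s)/(Z_in + Z_s) = (-27.8 − j8.71)/(72.2 − j8.71), |Γ_s| = 0.401
VSWR = (1 + |Γ_s|)/(1 − |Γ_s|)

VSWR ≈ 2.34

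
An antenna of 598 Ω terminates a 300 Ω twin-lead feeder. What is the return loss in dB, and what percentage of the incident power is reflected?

Γ = (598 − 300)/(598 + 300) = 0.332
RL = −20·log₁₀(0.332) = 9.58 dB
P_refl/P_inc = |Γ|² = 0.11

RL ≈ 9.58 dB; 11% of incident power reflected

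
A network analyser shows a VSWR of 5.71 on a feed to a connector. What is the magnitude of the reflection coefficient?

|Γ| = (S − 1)/(S + 1) = (5.71 − 1)/(5.71 + 1) = 4.71/6.71

|Γ| ≈ 0.702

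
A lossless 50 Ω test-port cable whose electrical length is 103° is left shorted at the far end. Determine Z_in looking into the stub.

Z_in ≈ −j217 Ω

tan(βl) = -4.33
For a shorted stub, Z_in = jZ_0·tan(βl)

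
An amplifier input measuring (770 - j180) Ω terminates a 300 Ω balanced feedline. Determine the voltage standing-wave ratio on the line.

VSWR ≈ 2.73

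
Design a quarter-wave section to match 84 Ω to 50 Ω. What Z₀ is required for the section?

Z_qwt = √(Z_0·R_L) = √(50 × 84) = √4200

Z_qwt ≈ 64.8 Ω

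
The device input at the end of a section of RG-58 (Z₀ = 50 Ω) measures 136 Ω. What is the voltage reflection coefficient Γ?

Γ = 0.462

Γ = (Z_L − Z_0)/(Z_L + Z_0) = (136 − 50)/(136 + 50) = 86/186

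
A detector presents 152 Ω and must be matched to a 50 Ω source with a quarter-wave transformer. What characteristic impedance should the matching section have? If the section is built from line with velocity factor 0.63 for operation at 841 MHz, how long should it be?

Z_qwt ≈ 87.2 Ω; length ≈ 5.62 cm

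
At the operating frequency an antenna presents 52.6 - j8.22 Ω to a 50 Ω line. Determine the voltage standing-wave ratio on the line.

VSWR ≈ 1.18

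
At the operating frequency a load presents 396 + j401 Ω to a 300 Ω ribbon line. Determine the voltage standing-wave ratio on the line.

Γ = (Z_L − Z_0)/(Z_L + Z_0) = (96 + j401)/(696 + j401)
|Γ| = 412/803 = 0.513
VSWR = (1 + |Γ|)/(1 − |Γ|) = 1.51/0.487

VSWR ≈ 3.11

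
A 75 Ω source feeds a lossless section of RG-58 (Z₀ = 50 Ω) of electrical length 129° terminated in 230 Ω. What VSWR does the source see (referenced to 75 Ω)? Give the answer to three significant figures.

tan(βl) = -1.23
Z_in = Z_0·(Z_L + jZ_0·tanβl)/(Z_0 + jZ_L·tanβl) = 17.5 + j37.4 Ω
Γ_s = (Z_in − Z_s)/(Z_in + Z_s) = (-57.5 + j37.4)/(92.5 + j37.4), |Γ_s| = 0.688
VSWR = (1 + |Γ_s|)/(1 − |Γ_s|)

VSWR ≈ 5.41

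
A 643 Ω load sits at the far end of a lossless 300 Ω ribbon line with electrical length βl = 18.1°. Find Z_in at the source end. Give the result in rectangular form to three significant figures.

tan(βl) = tan(18.1°) = 0.327
Z_in = Z_0·(Z_L + jZ_0·tanβl)/(Z_0 + jZ_L·tanβl)
     = 300·(643 + j98.1)/(300 + j210)

Z_in ≈ 477 − j236 Ω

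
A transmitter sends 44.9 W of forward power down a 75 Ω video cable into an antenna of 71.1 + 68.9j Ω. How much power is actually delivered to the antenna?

|Γ| = |(-3.9 + j68.9)/(146.1 + j68.9)| = 0.427
|Γ|² = 0.183
P_refl = |Γ|²·P_inc = 8.2 W, P_del = (1 − |Γ|²)·P_inc = 36.7 W

P_delivered ≈ 36.7 W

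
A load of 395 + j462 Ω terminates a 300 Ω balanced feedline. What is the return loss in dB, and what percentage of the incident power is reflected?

RL ≈ 4.96 dB; 31.9% of incident power reflected

Γ = (95 + j462)/(695 + j462), |Γ| = 0.565
RL = −20·log₁₀(0.565) = 4.96 dB
P_refl/P_inc = |Γ|² = 0.319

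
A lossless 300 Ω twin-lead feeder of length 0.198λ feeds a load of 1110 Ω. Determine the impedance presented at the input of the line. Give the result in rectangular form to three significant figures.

Z_in ≈ 89.6 − j93.5 Ω

βl = 2π × 0.198 = 71.3°
tan(βl) = tan(71.3°) = 2.95
Z_in = Z_0·(Z_L + jZ_0·tanβl)/(Z_0 + jZ_L·tanβl)
     = 300·(1110 + j885)/(300 + j3280)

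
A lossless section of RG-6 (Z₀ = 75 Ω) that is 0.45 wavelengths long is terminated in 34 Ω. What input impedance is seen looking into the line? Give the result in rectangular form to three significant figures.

βl = 2π × 0.45 = 162°
tan(βl) = tan(162°) = -0.325
Z_in = Z_0·(Z_L + jZ_0·tanβl)/(Z_0 + jZ_L·tanβl)
     = 75·(34 − j24.4)/(75 − j11)

Z_in ≈ 36.8 − j18.9 Ω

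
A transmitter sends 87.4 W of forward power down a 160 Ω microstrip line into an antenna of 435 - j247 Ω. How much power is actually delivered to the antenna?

P_delivered ≈ 58.6 W

|Γ| = |(275 − j247)/(595 − j247)| = 0.574
|Γ|² = 0.329
P_refl = |Γ|²·P_inc = 28.8 W, P_del = (1 − |Γ|²)·P_inc = 58.6 W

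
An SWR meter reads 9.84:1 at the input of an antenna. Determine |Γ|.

|Γ| = (S − 1)/(S + 1) = (9.84 − 1)/(9.84 + 1) = 8.84/10.8

|Γ| ≈ 0.815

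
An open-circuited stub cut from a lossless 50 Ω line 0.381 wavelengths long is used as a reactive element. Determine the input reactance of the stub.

X_in ≈ 53.9 Ω (inductive)

βl = 2π × 0.381 = 137°
tan(βl) = -0.927
For an open-circuited stub, Z_in = −jZ_0·cot(βl) = −jZ_0/tan(βl)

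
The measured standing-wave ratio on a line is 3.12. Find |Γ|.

|Γ| ≈ 0.515

|Γ| = (S − 1)/(S + 1) = (3.12 − 1)/(3.12 + 1) = 2.12/4.12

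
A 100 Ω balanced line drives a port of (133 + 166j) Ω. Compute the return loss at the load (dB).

RL ≈ 4.56 dB

Γ = (33 + j166)/(233 + j166), |Γ| = 0.592
RL = −20·log₁₀|Γ| = −20·log₁₀(0.592)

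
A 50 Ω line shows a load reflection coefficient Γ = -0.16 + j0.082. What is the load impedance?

Z_L ≈ 35.8 + j6.06 Ω

Z_L = Z_0·(1 + Γ)/(1 − Γ) = 50·(0.84 + j0.082)/(1.16 − j0.082)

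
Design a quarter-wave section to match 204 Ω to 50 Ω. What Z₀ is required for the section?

Z_qwt = √(Z_0·R_L) = √(50 × 204) = √10200

Z_qwt ≈ 101 Ω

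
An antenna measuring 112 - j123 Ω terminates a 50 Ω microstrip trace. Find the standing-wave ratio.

VSWR ≈ 5.2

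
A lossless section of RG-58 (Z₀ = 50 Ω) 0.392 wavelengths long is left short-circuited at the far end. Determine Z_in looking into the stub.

Z_in ≈ −j40.3 Ω

βl = 2π × 0.392 = 141°
tan(βl) = -0.806
For a short-circuited stub, Z_in = jZ_0·tan(βl)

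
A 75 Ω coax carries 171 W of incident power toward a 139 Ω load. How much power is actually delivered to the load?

Γ = (139 − 75)/(139 + 75) = 0.299
|Γ|² = 0.0894
P_refl = |Γ|²·P_inc = 15.3 W, P_del = (1 − |Γ|²)·P_inc = 156 W

P_delivered ≈ 156 W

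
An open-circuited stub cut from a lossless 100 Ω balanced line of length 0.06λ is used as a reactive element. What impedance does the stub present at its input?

βl = 2π × 0.06 = 21.6°
tan(βl) = 0.396
For an open-circuited stub, Z_in = −jZ_0·cot(βl) = −jZ_0/tan(βl)

Z_in ≈ −j253 Ω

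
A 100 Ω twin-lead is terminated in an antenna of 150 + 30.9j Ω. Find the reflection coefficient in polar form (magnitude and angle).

Γ ≈ 0.233 ∠ 24.7°

Γ = (Z_L − Z_0)/(Z_L + Z_0) = (50 + j30.9)/(250 + j30.9)
|Γ| = 58.8/252 = 0.233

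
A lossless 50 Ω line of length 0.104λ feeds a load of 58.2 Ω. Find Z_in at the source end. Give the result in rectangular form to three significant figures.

βl = 2π × 0.104 = 37.4°
tan(βl) = tan(37.4°) = 0.766
Z_in = Z_0·(Z_L + jZ_0·tanβl)/(Z_0 + jZ_L·tanβl)
     = 50·(58.2 + j38.3)/(50 + j44.6)

Z_in ≈ 51.5 − j7.57 Ω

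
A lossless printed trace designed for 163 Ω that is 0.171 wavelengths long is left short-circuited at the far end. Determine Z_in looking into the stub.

βl = 2π × 0.171 = 61.6°
tan(βl) = 1.85
For a short-circuited stub, Z_in = jZ_0·tan(βl)

Z_in ≈ +j301 Ω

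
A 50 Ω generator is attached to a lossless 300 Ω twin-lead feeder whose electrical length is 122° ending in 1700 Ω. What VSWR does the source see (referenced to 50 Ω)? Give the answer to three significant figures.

VSWR ≈ 10.9

tan(βl) = -1.6
Z_in = Z_0·(Z_L + jZ_0·tanβl)/(Z_0 + jZ_L·tanβl) = 72.7 + j179 Ω
Γ_s = (Z_in − Z_s)/(Z_in + Z_s) = (22.7 + j179)/(123 + j179), |Γ_s| = 0.832
VSWR = (1 + |Γ_s|)/(1 − |Γ_s|)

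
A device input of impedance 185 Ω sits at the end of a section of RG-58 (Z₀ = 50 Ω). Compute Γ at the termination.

Γ = 0.574

Γ = (Z_L − Z_0)/(Z_L + Z_0) = (185 − 50)/(185 + 50) = 135/235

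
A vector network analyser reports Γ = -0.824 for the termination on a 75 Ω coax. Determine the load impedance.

Z_L = Z_0·(1 + Γ)/(1 − Γ) = 75·(0.176)/(1.82)

Z_L ≈ 7.24 Ω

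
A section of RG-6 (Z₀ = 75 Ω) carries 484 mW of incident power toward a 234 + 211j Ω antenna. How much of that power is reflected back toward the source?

|Γ| = |(159 + j211)/(309 + j211)| = 0.706
|Γ|² = 0.499
P_refl = |Γ|²·P_inc = 241 mW, P_del = (1 − |Γ|²)·P_inc = 243 mW

P_reflected ≈ 241 mW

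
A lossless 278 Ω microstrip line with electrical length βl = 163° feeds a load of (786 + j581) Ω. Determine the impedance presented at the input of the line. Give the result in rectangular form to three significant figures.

Z_in ≈ 250 + j435 Ω

tan(βl) = tan(163°) = -0.306
Z_in = Z_0·(Z_L + jZ_0·tanβl)/(Z_0 + jZ_L·tanβl)
     = 278·(786 + j496)/(456 − j240)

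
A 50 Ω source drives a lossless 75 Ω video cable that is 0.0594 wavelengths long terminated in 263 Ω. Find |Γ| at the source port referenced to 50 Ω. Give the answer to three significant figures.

βl = 2π × 0.0594 = 21.4°
tan(βl) = 0.392
Z_in = Z_0·(Z_L + jZ_0·tanβl)/(Z_0 + jZ_L·tanβl) = 105 − j115 Ω
Γ_s = (Z_in − Z_s)/(Z_in + Z_s) = (55.1 − j115)/(155 − j115), |Γ_s| = 0.66

|Γ| ≈ 0.66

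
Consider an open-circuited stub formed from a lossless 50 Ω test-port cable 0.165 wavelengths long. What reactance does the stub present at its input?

βl = 2π × 0.165 = 59.4°
tan(βl) = 1.69
For an open-circuited stub, Z_in = −jZ_0·cot(βl) = −jZ_0/tan(βl)

X_in ≈ -29.6 Ω (capacitive)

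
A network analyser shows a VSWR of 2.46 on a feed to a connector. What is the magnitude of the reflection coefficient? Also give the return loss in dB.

|Γ| = (S − 1)/(S + 1) = (2.46 − 1)/(2.46 + 1) = 1.46/3.46
RL = −20·log₁₀|Γ| = −20·log₁₀(0.422)

|Γ| ≈ 0.422; return loss ≈ 7.49 dB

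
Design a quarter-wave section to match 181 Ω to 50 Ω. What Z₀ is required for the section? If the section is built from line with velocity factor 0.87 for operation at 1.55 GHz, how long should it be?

Z_qwt ≈ 95.1 Ω; length ≈ 4.21 cm

Z_qwt = √(Z_0·R_L) = √(50 × 181) = √9050
λ = 0.87·c/f = 0.168 m, so l = λ/4 = 0.0421 m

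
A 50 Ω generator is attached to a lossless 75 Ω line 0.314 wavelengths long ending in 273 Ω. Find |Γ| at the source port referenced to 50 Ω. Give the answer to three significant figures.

βl = 2π × 0.314 = 113°
tan(βl) = -2.35
Z_in = Z_0·(Z_L + jZ_0·tanβl)/(Z_0 + jZ_L·tanβl) = 24 + j29.1 Ω
Γ_s = (Z_in − Z_s)/(Z_in + Z_s) = (-26 + j29.1)/(74 + j29.1), |Γ_s| = 0.491

|Γ| ≈ 0.491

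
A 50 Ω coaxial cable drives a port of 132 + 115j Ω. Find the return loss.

Γ = (82 + j115)/(182 + j115), |Γ| = 0.656
RL = −20·log₁₀|Γ| = −20·log₁₀(0.656)

RL ≈ 3.66 dB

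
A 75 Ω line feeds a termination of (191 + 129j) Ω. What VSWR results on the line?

VSWR ≈ 3.84

Γ = (Z_L − Z_0)/(Z_L + Z_0) = (116 + j129)/(266 + j129)
|Γ| = 173/296 = 0.587
VSWR = (1 + |Γ|)/(1 − |Γ|) = 1.59/0.413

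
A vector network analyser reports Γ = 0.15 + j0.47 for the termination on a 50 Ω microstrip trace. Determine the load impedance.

Z_L ≈ 40.1 + j49.8 Ω

Z_L = Z_0·(1 + Γ)/(1 − Γ) = 50·(1.15 + j0.47)/(0.85 − j0.47)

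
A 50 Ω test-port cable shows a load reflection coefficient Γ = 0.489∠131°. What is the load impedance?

Z_L ≈ 20.2 + j19.6 Ω

Z_L = Z_0·(1 + Γ)/(1 − Γ) = 50·(0.679 + j0.369)/(1.32 − j0.369)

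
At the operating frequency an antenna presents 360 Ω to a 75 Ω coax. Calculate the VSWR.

VSWR ≈ 4.8

For a purely resistive load, VSWR = R_L/Z_0 or Z_0/R_L (whichever > 1) = 360/75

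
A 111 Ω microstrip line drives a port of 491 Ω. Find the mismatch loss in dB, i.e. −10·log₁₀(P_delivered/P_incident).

Γ = (491 − 111)/(491 + 111) = 0.631
|Γ|² = 0.398, so P_del/P_inc = 1 − |Γ|² = 0.602
ML = −10·log₁₀(1 − |Γ|²)

mismatch loss ≈ 2.21 dB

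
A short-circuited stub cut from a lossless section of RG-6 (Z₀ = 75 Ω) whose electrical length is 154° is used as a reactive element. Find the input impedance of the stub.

Z_in ≈ −j36.6 Ω

tan(βl) = -0.488
For a short-circuited stub, Z_in = jZ_0·tan(βl)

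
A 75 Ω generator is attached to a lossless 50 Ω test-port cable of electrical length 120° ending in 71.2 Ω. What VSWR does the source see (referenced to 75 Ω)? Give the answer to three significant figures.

tan(βl) = -1.73
Z_in = Z_0·(Z_L + jZ_0·tanβl)/(Z_0 + jZ_L·tanβl) = 40.2 + j12.6 Ω
Γ_s = (Z_in − Z_s)/(Z_in + Z_s) = (-34.8 + j12.6)/(115 + j12.6), |Γ_s| = 0.319
VSWR = (1 + |Γ_s|)/(1 − |Γ_s|)

VSWR ≈ 1.94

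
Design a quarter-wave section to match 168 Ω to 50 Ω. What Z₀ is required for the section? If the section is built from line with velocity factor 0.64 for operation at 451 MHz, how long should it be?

Z_qwt ≈ 91.7 Ω; length ≈ 10.6 cm

Z_qwt = √(Z_0·R_L) = √(50 × 168) = √8400
λ = 0.64·c/f = 0.426 m, so l = λ/4 = 0.106 m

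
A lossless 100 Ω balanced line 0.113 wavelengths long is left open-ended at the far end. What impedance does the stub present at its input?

Z_in ≈ −j116 Ω

βl = 2π × 0.113 = 40.7°
tan(βl) = 0.86
For an open-ended stub, Z_in = −jZ_0·cot(βl) = −jZ_0/tan(βl)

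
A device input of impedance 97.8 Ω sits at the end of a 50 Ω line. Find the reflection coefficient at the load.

Γ = (Z_L − Z_0)/(Z_L + Z_0) = (97.8 − 50)/(97.8 + 50) = 47.8/147.8

Γ = 0.323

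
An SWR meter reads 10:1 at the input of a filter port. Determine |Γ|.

|Γ| ≈ 0.818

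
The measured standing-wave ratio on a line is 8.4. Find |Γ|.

|Γ| ≈ 0.787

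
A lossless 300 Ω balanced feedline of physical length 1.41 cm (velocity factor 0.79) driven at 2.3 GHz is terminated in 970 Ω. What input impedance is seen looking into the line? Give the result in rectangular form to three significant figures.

Z_in ≈ 151 − j218 Ω

λ = v/f = 0.79·c / 2.3 GHz = 0.103 m
βl = 2π·l/λ = 2π × 0.137 = 49.3°
tan(βl) = tan(49.3°) = 1.16
Z_in = Z_0·(Z_L + jZ_0·tanβl)/(Z_0 + jZ_L·tanβl)
     = 300·(970 + j348)/(300 + j1130)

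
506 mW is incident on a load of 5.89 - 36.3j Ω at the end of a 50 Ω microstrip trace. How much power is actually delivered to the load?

P_delivered ≈ 134 mW

|Γ| = |(-44.11 − j36.3)/(55.89 − j36.3)| = 0.857
|Γ|² = 0.735
P_refl = |Γ|²·P_inc = 372 mW, P_del = (1 − |Γ|²)·P_inc = 134 mW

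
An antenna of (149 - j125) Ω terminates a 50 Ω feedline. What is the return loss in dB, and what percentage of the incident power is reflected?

RL ≈ 3.37 dB; 46% of incident power reflected

Γ = (99 − j125)/(199 − j125), |Γ| = 0.679
RL = −20·log₁₀(0.679) = 3.37 dB
P_refl/P_inc = |Γ|² = 0.46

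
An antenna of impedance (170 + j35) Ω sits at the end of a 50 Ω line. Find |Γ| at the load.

Γ = (Z_L − Z_0)/(Z_L + Z_0) = (120 + j35)/(220 + j35)
|Γ| = 125/223

|Γ| ≈ 0.561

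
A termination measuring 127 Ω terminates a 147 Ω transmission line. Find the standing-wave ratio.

VSWR ≈ 1.16

Γ = (127 − 147)/(127 + 147) = -0.073
VSWR = (1 + 0.073)/(1 − 0.073)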